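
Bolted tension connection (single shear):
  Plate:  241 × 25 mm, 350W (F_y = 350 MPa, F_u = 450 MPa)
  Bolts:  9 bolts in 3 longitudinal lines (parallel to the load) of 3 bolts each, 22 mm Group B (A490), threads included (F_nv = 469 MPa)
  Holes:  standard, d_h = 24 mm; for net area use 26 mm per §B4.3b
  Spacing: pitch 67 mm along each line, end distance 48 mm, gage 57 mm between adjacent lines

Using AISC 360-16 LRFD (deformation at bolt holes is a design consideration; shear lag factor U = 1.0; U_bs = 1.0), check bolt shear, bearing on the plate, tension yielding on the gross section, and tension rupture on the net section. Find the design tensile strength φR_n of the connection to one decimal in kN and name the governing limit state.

Bolt shear: A_b = π(22)²/4 = 380.13 mm². φR_n = 0.75 × 469 × 380.13 × 9 × 1 = 1203.4 kN.
Bearing (25 mm plate, F_u = 450 MPa): end bolts L_c = 48 − 24/2 = 36, R_n = min(1.2×36×25×450, 2.4×22×25×450) = 486 kN/bolt; interior L_c = 67 − 24 = 43, R_n = 580.5 kN/bolt. φR_n = 0.75 × (3×486 + 6×580.5) = 3705.8 kN.
Tension yield (gross): A_g = 241×25 = 6025 mm². φR_n = 0.90 × 350 × 6025 = 1897.9 kN.
Tension rupture (net): A_n = (241 − 3×26)×25 = 4075 mm² (U = 1.0, A_e = A_n). φR_n = 0.75 × 450 × 4075 = 1375.3 kN.
Governing: min(1203.4, 3705.8, 1897.9, 1375.3) = 1203.4 kN → bolt shear.

1203.4 kN (bolt shear governs)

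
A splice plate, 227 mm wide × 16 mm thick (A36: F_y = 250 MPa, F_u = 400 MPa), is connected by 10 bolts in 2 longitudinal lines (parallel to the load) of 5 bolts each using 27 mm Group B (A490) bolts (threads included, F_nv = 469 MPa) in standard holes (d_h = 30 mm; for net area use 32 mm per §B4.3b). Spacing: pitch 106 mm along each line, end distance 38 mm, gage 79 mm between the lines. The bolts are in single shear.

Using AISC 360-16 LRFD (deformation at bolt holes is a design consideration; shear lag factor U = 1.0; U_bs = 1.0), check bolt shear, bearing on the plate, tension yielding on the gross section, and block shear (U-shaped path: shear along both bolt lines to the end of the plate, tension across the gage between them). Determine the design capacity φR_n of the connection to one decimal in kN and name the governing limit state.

817.2 kN (gross-section yield governs)

Bolt shear: A_b = π(27)²/4 = 572.56 mm². φR_n = 0.75 × 469 × 572.56 × 10 × 1 = 2014.0 kN.
Bearing (16 mm plate, F_u = 400 MPa): end bolts L_c = 38 − 30/2 = 23, R_n = min(1.2×23×16×400, 2.4×27×16×400) = 176.64 kN/bolt; interior L_c = 106 − 30 = 76, R_n = 414.72 kN/bolt. φR_n = 0.75 × (2×176.64 + 8×414.72) = 2753.3 kN.
Tension yield (gross): A_g = 227×16 = 3632 mm². φR_n = 0.90 × 250 × 3632 = 817.2 kN.
Block shear: shear path 2×[38+4×106] = 2×462 mm, A_gv = 14784, A_nv = 2×(462 − 4.5×32)×16 = 10176 mm²; tension across gage: (79 − 1×32)×16 = 752 mm². R_n = min(0.6×400×10176, 0.6×250×14784) + 1.0×400×752 = min(2442.2, 2217.6) + 300.8 = 2518.4 kN. φR_n = 0.75 × 2518.4 = 1888.8 kN.
Governing: min(2014.0, 2753.3, 817.2, 1888.8) = 817.2 kN → gross-section yield.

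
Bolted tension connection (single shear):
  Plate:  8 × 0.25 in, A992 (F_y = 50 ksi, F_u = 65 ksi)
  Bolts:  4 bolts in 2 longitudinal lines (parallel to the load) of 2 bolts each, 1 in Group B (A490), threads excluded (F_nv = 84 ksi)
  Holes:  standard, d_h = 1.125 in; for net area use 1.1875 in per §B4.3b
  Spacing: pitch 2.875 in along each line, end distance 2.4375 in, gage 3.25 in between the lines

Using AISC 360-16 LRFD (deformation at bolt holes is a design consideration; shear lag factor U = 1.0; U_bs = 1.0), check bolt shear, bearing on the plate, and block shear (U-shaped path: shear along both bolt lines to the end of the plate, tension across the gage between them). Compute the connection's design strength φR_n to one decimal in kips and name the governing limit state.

76.8 kips (block shear governs)

Bolt shear: A_b = π(1)²/4 = 0.7854 in². φR_n = 0.75 × 84 × 0.7854 × 4 × 1 = 197.9 kips.
Bearing (0.25 in plate, F_u = 65 ksi): end bolts L_c = 2.4375 − 1.125/2 = 1.875, R_n = min(1.2×1.875×0.25×65, 2.4×1×0.25×65) = 36.563 kips/bolt; interior L_c = 2.875 − 1.125 = 1.75, R_n = 34.125 kips/bolt. φR_n = 0.75 × (2×36.563 + 2×34.125) = 106.0 kips.
Block shear: shear path 2×[2.4375+1×2.875] = 2×5.3125 in, A_gv = 2.6563, A_nv = 2×(5.3125 − 1.5×1.1875)×0.25 = 1.7656 in²; tension across gage: (3.25 − 1×1.1875)×0.25 = 0.51563 in². R_n = min(0.6×65×1.7656, 0.6×50×2.6563) + 1.0×65×0.51563 = min(68.858, 79.689) + 33.516 = 102.37 kips. φR_n = 0.75 × 102.37 = 76.8 kips.
Governing: min(197.9, 106.0, 76.8) = 76.8 kips → block shear.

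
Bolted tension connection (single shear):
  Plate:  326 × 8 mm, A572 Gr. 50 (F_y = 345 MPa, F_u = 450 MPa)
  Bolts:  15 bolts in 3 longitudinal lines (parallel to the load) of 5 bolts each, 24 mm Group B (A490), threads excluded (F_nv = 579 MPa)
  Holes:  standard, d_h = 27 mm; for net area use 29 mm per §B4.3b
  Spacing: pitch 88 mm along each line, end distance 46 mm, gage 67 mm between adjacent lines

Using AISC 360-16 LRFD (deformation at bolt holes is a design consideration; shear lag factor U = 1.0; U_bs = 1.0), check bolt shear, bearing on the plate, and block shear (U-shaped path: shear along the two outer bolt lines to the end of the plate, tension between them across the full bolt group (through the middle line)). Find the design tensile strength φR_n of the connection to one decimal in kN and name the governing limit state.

Bolt shear: A_b = π(24)²/4 = 452.39 mm². φR_n = 0.75 × 579 × 452.39 × 15 × 1 = 2946.8 kN.
Bearing (8 mm plate, F_u = 450 MPa): end bolts L_c = 46 − 27/2 = 32.5, R_n = min(1.2×32.5×8×450, 2.4×24×8×450) = 140.4 kN/bolt; interior L_c = 88 − 27 = 61, R_n = 207.36 kN/bolt. φR_n = 0.75 × (3×140.4 + 12×207.36) = 2182.1 kN.
Block shear: shear path 2×[46+4×88] = 2×398 mm, A_gv = 6368, A_nv = 2×(398 − 4.5×29)×8 = 4280 mm²; tension across gage: (134 − 2×29)×8 = 608 mm². R_n = min(0.6×450×4280, 0.6×345×6368) + 1.0×450×608 = min(1155.6, 1318.2) + 273.6 = 1429.2 kN. φR_n = 0.75 × 1429.2 = 1071.9 kN.
Governing: min(2946.8, 2182.1, 1071.9) = 1071.9 kN → block shear.

1071.9 kN (block shear governs)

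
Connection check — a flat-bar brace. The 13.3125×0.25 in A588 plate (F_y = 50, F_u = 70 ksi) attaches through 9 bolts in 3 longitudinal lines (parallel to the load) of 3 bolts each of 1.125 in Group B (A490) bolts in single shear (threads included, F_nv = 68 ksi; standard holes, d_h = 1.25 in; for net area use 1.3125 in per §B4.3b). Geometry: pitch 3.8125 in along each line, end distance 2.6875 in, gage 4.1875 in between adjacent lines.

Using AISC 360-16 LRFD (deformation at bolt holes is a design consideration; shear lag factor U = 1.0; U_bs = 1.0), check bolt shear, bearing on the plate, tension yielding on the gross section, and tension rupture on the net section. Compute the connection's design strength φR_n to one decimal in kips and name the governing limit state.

123.0 kips (net-section rupture governs)

Bolt shear: A_b = π(1.125)²/4 = 0.99402 in². φR_n = 0.75 × 68 × 0.99402 × 9 × 1 = 456.3 kips.
Bearing (0.25 in plate, F_u = 70 ksi): end bolts L_c = 2.6875 − 1.25/2 = 2.0625, R_n = min(1.2×2.0625×0.25×70, 2.4×1.125×0.25×70) = 43.313 kips/bolt; interior L_c = 3.8125 − 1.25 = 2.5625, R_n = 47.25 kips/bolt. φR_n = 0.75 × (3×43.313 + 6×47.25) = 310.1 kips.
Tension yield (gross): A_g = 13.3125×0.25 = 3.3281 in². φR_n = 0.90 × 50 × 3.3281 = 149.8 kips.
Tension rupture (net): A_n = (13.3125 − 3×1.3125)×0.25 = 2.3438 in² (U = 1.0, A_e = A_n). φR_n = 0.75 × 70 × 2.3438 = 123.0 kips.
Governing: min(456.3, 310.1, 149.8, 123.0) = 123.0 kips → net-section rupture.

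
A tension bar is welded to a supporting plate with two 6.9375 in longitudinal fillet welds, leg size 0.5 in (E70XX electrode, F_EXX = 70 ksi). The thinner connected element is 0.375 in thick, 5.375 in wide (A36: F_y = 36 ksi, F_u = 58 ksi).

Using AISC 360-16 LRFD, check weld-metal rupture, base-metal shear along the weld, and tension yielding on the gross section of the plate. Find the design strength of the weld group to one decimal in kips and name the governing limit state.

65.3 kips (gross-section yield governs)

Weld metal: throat = 0.707×0.5 = 0.3535 in, L = 2×6.9375 = 13.875 in. φR_n = 0.75 × 0.6 × 70 × 0.3535 × 13.875 = 154.5 kips.
Base metal shear (0.375 in plate): yield φR_n = 1.0×0.6×36×0.375×13.875 = 112.4 kips; rupture φR_n = 0.75×0.6×58×0.375×13.875 = 135.8 kips; take 112.4 kips (yield).
Tension yield (gross): A_g = 5.375×0.375 = 2.0156 in². φR_n = 0.90 × 36 × 2.0156 = 65.3 kips.
Governing: min(154.5, 112.4, 65.3) = 65.3 kips → gross-section yield.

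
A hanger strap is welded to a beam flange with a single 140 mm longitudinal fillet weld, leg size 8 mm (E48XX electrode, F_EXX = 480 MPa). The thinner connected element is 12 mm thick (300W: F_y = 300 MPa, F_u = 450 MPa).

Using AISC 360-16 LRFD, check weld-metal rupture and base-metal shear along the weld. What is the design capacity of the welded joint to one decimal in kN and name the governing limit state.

171.0 kN (weld metal governs)

Weld metal: throat = 0.707×8 = 5.656 mm, L = 140 mm. φR_n = 0.75 × 0.6 × 480 × 5.656 × 140 = 171.0 kN.
Base metal shear (12 mm plate): yield φR_n = 1.0×0.6×300×12×140 = 302.4 kN; rupture φR_n = 0.75×0.6×450×12×140 = 340.2 kN; take 302.4 kN (yield).
Governing: min(171.0, 302.4) = 171.0 kN → weld metal.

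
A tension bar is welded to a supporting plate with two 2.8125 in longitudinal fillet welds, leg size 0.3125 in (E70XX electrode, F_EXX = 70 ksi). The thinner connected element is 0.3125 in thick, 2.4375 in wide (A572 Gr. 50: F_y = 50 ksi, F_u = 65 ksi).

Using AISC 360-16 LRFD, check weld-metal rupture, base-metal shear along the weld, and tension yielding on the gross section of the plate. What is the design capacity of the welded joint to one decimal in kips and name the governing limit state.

Weld metal: throat = 0.707×0.3125 = 0.22094 in, L = 2×2.8125 = 5.625 in. φR_n = 0.75 × 0.6 × 70 × 0.22094 × 5.625 = 39.1 kips.
Base metal shear (0.3125 in plate): yield φR_n = 1.0×0.6×50×0.3125×5.625 = 52.7 kips; rupture φR_n = 0.75×0.6×65×0.3125×5.625 = 51.4 kips; take 51.4 kips (rupture).
Tension yield (gross): A_g = 2.4375×0.3125 = 0.76172 in². φR_n = 0.90 × 50 × 0.76172 = 34.3 kips.
Governing: min(39.1, 51.4, 34.3) = 34.3 kips → gross-section yield.

34.3 kips (gross-section yield governs)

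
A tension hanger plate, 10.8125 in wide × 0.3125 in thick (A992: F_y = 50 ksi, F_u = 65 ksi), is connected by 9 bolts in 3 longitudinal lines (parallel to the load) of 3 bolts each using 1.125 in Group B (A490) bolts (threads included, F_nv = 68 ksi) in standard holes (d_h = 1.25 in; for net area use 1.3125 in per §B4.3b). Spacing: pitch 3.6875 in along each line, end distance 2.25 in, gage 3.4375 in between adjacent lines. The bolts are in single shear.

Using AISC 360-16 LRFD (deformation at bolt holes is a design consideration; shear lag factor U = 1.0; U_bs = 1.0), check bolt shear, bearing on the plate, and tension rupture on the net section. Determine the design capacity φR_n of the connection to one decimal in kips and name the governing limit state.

104.7 kips (net-section rupture governs)

Bolt shear: A_b = π(1.125)²/4 = 0.99402 in². φR_n = 0.75 × 68 × 0.99402 × 9 × 1 = 456.3 kips.
Bearing (0.3125 in plate, F_u = 65 ksi): end bolts L_c = 2.25 − 1.25/2 = 1.625, R_n = min(1.2×1.625×0.3125×65, 2.4×1.125×0.3125×65) = 39.609 kips/bolt; interior L_c = 3.6875 − 1.25 = 2.4375, R_n = 54.844 kips/bolt. φR_n = 0.75 × (3×39.609 + 6×54.844) = 335.9 kips.
Tension rupture (net): A_n = (10.8125 − 3×1.3125)×0.3125 = 2.1484 in² (U = 1.0, A_e = A_n). φR_n = 0.75 × 65 × 2.1484 = 104.7 kips.
Governing: min(456.3, 335.9, 104.7) = 104.7 kips → net-section rupture.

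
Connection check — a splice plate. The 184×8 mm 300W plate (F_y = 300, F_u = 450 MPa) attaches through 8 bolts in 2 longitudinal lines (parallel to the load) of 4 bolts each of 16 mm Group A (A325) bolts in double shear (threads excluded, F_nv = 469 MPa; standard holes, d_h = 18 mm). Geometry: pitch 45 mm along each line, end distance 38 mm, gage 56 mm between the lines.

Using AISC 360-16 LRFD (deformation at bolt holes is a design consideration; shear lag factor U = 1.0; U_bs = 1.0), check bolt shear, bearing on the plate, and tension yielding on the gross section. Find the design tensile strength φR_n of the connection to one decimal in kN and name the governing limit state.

397.4 kN (gross-section yield governs)

Bolt shear: A_b = π(16)²/4 = 201.06 mm². φR_n = 0.75 × 469 × 201.06 × 8 × 2 = 1131.6 kN.
Bearing (8 mm plate, F_u = 450 MPa): end bolts L_c = 38 − 18/2 = 29, R_n = min(1.2×29×8×450, 2.4×16×8×450) = 125.28 kN/bolt; interior L_c = 45 − 18 = 27, R_n = 116.64 kN/bolt. φR_n = 0.75 × (2×125.28 + 6×116.64) = 712.8 kN.
Tension yield (gross): A_g = 184×8 = 1472 mm². φR_n = 0.90 × 300 × 1472 = 397.4 kN.
Governing: min(1131.6, 712.8, 397.4) = 397.4 kN → gross-section yield.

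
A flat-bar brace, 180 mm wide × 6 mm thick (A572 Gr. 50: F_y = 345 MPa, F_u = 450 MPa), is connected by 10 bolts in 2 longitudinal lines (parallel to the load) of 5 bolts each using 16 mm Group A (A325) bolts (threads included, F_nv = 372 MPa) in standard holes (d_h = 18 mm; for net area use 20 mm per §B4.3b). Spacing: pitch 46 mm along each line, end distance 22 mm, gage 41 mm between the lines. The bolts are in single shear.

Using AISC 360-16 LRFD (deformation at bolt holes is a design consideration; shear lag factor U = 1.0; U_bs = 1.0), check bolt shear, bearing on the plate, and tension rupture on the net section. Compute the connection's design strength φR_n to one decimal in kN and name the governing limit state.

283.5 kN (net-section rupture governs)

Bolt shear: A_b = π(16)²/4 = 201.06 mm². φR_n = 0.75 × 372 × 201.06 × 10 × 1 = 561.0 kN.
Bearing (6 mm plate, F_u = 450 MPa): end bolts L_c = 22 − 18/2 = 13, R_n = min(1.2×13×6×450, 2.4×16×6×450) = 42.12 kN/bolt; interior L_c = 46 − 18 = 28, R_n = 90.72 kN/bolt. φR_n = 0.75 × (2×42.12 + 8×90.72) = 607.5 kN.
Tension rupture (net): A_n = (180 − 2×20)×6 = 840 mm² (U = 1.0, A_e = A_n). φR_n = 0.75 × 450 × 840 = 283.5 kN.
Governing: min(561.0, 607.5, 283.5) = 283.5 kN → net-section rupture.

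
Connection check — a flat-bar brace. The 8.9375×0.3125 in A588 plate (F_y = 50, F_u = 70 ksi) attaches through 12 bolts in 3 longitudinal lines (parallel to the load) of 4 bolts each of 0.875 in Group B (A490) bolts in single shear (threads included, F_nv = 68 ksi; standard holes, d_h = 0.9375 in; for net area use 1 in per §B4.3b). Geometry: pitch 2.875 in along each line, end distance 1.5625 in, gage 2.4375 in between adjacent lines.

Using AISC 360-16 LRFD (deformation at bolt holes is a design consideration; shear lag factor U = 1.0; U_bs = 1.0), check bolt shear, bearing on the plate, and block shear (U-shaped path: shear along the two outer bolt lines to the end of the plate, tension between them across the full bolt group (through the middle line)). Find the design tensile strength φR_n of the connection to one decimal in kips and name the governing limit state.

178.8 kips (block shear governs)

Bolt shear: A_b = π(0.875)²/4 = 0.60132 in². φR_n = 0.75 × 68 × 0.60132 × 12 × 1 = 368.0 kips.
Bearing (0.3125 in plate, F_u = 70 ksi): end bolts L_c = 1.5625 − 0.9375/2 = 1.09375, R_n = min(1.2×1.09375×0.3125×70, 2.4×0.875×0.3125×70) = 28.711 kips/bolt; interior L_c = 2.875 − 0.9375 = 1.9375, R_n = 45.938 kips/bolt. φR_n = 0.75 × (3×28.711 + 9×45.938) = 374.7 kips.
Block shear: shear path 2×[1.5625+3×2.875] = 2×10.1875 in, A_gv = 6.3672, A_nv = 2×(10.1875 − 3.5×1)×0.3125 = 4.1797 in²; tension across gage: (4.875 − 2×1)×0.3125 = 0.89844 in². R_n = min(0.6×70×4.1797, 0.6×50×6.3672) + 1.0×70×0.89844 = min(175.55, 191.02) + 62.891 = 238.44 kips. φR_n = 0.75 × 238.44 = 178.8 kips.
Governing: min(368.0, 374.7, 178.8) = 178.8 kips → block shear.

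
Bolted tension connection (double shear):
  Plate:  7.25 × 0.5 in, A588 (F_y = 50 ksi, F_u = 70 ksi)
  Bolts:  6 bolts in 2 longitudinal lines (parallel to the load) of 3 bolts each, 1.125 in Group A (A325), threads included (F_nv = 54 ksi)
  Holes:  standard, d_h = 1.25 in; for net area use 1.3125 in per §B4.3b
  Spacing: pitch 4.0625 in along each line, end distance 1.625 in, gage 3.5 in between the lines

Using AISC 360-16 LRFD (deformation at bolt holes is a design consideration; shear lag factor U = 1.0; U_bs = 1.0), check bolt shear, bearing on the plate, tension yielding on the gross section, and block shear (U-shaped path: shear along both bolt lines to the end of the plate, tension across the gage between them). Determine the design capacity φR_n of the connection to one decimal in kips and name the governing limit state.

163.1 kips (gross-section yield governs)

Bolt shear: A_b = π(1.125)²/4 = 0.99402 in². φR_n = 0.75 × 54 × 0.99402 × 6 × 2 = 483.1 kips.
Bearing (0.5 in plate, F_u = 70 ksi): end bolts L_c = 1.625 − 1.25/2 = 1, R_n = min(1.2×1×0.5×70, 2.4×1.125×0.5×70) = 42 kips/bolt; interior L_c = 4.0625 − 1.25 = 2.8125, R_n = 94.5 kips/bolt. φR_n = 0.75 × (2×42 + 4×94.5) = 346.5 kips.
Tension yield (gross): A_g = 7.25×0.5 = 3.625 in². φR_n = 0.90 × 50 × 3.625 = 163.1 kips.
Block shear: shear path 2×[1.625+2×4.0625] = 2×9.75 in, A_gv = 9.75, A_nv = 2×(9.75 − 2.5×1.3125)×0.5 = 6.4688 in²; tension across gage: (3.5 − 1×1.3125)×0.5 = 1.0938 in². R_n = min(0.6×70×6.4688, 0.6×50×9.75) + 1.0×70×1.0938 = min(271.69, 292.5) + 76.566 = 348.26 kips. φR_n = 0.75 × 348.26 = 261.2 kips.
Governing: min(483.1, 346.5, 163.1, 261.2) = 163.1 kips → gross-section yield.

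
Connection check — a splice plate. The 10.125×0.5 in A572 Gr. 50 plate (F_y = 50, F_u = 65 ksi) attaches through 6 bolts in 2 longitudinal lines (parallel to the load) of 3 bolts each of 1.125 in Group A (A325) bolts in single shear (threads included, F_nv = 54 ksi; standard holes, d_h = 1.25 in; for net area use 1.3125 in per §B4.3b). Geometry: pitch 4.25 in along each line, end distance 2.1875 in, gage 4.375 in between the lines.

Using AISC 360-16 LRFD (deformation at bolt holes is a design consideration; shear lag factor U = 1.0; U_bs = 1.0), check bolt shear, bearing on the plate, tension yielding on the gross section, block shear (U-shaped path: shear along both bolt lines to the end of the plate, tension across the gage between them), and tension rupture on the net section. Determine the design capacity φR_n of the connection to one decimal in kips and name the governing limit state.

Bolt shear: A_b = π(1.125)²/4 = 0.99402 in². φR_n = 0.75 × 54 × 0.99402 × 6 × 1 = 241.5 kips.
Bearing (0.5 in plate, F_u = 65 ksi): end bolts L_c = 2.1875 − 1.25/2 = 1.5625, R_n = min(1.2×1.5625×0.5×65, 2.4×1.125×0.5×65) = 60.938 kips/bolt; interior L_c = 4.25 − 1.25 = 3, R_n = 87.75 kips/bolt. φR_n = 0.75 × (2×60.938 + 4×87.75) = 354.7 kips.
Tension yield (gross): A_g = 10.125×0.5 = 5.0625 in². φR_n = 0.90 × 50 × 5.0625 = 227.8 kips.
Block shear: shear path 2×[2.1875+2×4.25] = 2×10.6875 in, A_gv = 10.688, A_nv = 2×(10.6875 − 2.5×1.3125)×0.5 = 7.4063 in²; tension across gage: (4.375 − 1×1.3125)×0.5 = 1.5313 in². R_n = min(0.6×65×7.4063, 0.6×50×10.688) + 1.0×65×1.5313 = min(288.85, 320.64) + 99.535 = 388.39 kips. φR_n = 0.75 × 388.39 = 291.3 kips.
Tension rupture (net): A_n = (10.125 − 2×1.3125)×0.5 = 3.75 in² (U = 1.0, A_e = A_n). φR_n = 0.75 × 65 × 3.75 = 182.8 kips.
Governing: min(241.5, 354.7, 227.8, 291.3, 182.8) = 182.8 kips → net-section rupture.

182.8 kips (net-section rupture governs)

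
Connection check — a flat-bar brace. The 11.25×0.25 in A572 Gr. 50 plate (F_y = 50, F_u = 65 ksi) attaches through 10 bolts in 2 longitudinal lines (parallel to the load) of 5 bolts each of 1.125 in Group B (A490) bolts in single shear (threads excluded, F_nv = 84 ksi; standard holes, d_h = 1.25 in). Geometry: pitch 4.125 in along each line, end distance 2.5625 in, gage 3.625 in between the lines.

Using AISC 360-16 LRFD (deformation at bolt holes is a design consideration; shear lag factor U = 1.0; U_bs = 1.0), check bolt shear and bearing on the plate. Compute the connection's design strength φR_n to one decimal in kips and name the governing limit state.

Bolt shear: A_b = π(1.125)²/4 = 0.99402 in². φR_n = 0.75 × 84 × 0.99402 × 10 × 1 = 626.2 kips.
Bearing (0.25 in plate, F_u = 65 ksi): end bolts L_c = 2.5625 − 1.25/2 = 1.9375, R_n = min(1.2×1.9375×0.25×65, 2.4×1.125×0.25×65) = 37.781 kips/bolt; interior L_c = 4.125 − 1.25 = 2.875, R_n = 43.875 kips/bolt. φR_n = 0.75 × (2×37.781 + 8×43.875) = 319.9 kips.
Governing: min(626.2, 319.9) = 319.9 kips → bearing.

319.9 kips (bearing governs)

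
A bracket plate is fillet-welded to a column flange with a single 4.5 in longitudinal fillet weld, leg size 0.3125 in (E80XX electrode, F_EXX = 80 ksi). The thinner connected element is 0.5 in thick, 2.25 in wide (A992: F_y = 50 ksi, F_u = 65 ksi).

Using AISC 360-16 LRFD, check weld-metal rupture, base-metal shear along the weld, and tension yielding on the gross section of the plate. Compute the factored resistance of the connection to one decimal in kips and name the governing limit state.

35.8 kips (weld metal governs)

Weld metal: throat = 0.707×0.3125 = 0.22094 in, L = 4.5 in. φR_n = 0.75 × 0.6 × 80 × 0.22094 × 4.5 = 35.8 kips.
Base metal shear (0.5 in plate): yield φR_n = 1.0×0.6×50×0.5×4.5 = 67.5 kips; rupture φR_n = 0.75×0.6×65×0.5×4.5 = 65.8 kips; take 65.8 kips (rupture).
Tension yield (gross): A_g = 2.25×0.5 = 1.125 in². φR_n = 0.90 × 50 × 1.125 = 50.6 kips.
Governing: min(35.8, 65.8, 50.6) = 35.8 kips → weld metal.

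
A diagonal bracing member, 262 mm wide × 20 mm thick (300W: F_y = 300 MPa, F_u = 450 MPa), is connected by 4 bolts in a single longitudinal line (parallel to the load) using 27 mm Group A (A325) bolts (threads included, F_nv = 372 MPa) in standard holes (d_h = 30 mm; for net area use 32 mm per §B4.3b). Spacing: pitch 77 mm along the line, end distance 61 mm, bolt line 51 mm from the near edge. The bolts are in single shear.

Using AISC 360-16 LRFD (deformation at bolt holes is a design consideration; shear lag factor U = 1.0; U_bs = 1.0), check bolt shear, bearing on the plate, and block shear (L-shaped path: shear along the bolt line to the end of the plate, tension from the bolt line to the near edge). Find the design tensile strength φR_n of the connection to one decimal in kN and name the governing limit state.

639.0 kN (bolt shear governs)

Bolt shear: A_b = π(27)²/4 = 572.56 mm². φR_n = 0.75 × 372 × 572.56 × 4 × 1 = 639.0 kN.
Bearing (20 mm plate, F_u = 450 MPa): end bolts L_c = 61 − 30/2 = 46, R_n = min(1.2×46×20×450, 2.4×27×20×450) = 496.8 kN/bolt; interior L_c = 77 − 30 = 47, R_n = 507.6 kN/bolt. φR_n = 0.75 × (1×496.8 + 3×507.6) = 1514.7 kN.
Block shear: shear path 1×[61+3×77] = 1×292 mm, A_gv = 5840, A_nv = 1×(292 − 3.5×32)×20 = 3600 mm²; tension to near edge: (51 − 0.5×32)×20 = 700 mm². R_n = min(0.6×450×3600, 0.6×300×5840) + 1.0×450×700 = min(972, 1051.2) + 315 = 1287 kN. φR_n = 0.75 × 1287 = 965.3 kN.
Governing: min(639.0, 1514.7, 965.3) = 639.0 kN → bolt shear.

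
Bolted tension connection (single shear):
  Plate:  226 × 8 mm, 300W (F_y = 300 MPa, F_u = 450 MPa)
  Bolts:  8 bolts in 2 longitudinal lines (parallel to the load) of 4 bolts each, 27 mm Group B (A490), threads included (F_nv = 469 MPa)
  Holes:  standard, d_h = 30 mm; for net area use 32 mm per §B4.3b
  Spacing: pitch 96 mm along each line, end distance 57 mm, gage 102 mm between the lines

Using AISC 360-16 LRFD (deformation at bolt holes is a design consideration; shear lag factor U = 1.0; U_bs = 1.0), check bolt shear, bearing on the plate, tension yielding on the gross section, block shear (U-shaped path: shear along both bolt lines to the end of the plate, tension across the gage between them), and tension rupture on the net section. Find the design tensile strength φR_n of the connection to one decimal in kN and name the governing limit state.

437.4 kN (net-section rupture governs)

Bolt shear: A_b = π(27)²/4 = 572.56 mm². φR_n = 0.75 × 469 × 572.56 × 8 × 1 = 1611.2 kN.
Bearing (8 mm plate, F_u = 450 MPa): end bolts L_c = 57 − 30/2 = 42, R_n = min(1.2×42×8×450, 2.4×27×8×450) = 181.44 kN/bolt; interior L_c = 96 − 30 = 66, R_n = 233.28 kN/bolt. φR_n = 0.75 × (2×181.44 + 6×233.28) = 1321.9 kN.
Tension yield (gross): A_g = 226×8 = 1808 mm². φR_n = 0.90 × 300 × 1808 = 488.2 kN.
Block shear: shear path 2×[57+3×96] = 2×345 mm, A_gv = 5520, A_nv = 2×(345 − 3.5×32)×8 = 3728 mm²; tension across gage: (102 − 1×32)×8 = 560 mm². R_n = min(0.6×450×3728, 0.6×300×5520) + 1.0×450×560 = min(1006.6, 993.6) + 252 = 1245.6 kN. φR_n = 0.75 × 1245.6 = 934.2 kN.
Tension rupture (net): A_n = (226 − 2×32)×8 = 1296 mm² (U = 1.0, A_e = A_n). φR_n = 0.75 × 450 × 1296 = 437.4 kN.
Governing: min(1611.2, 1321.9, 488.2, 934.2, 437.4) = 437.4 kN → net-section rupture.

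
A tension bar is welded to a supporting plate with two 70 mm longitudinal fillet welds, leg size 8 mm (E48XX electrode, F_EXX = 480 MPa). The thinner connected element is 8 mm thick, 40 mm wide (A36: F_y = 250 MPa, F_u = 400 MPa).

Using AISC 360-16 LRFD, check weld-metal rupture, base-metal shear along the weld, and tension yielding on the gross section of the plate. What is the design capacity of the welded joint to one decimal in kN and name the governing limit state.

Weld metal: throat = 0.707×8 = 5.656 mm, L = 2×70 = 140 mm. φR_n = 0.75 × 0.6 × 480 × 5.656 × 140 = 171.0 kN.
Base metal shear (8 mm plate): yield φR_n = 1.0×0.6×250×8×140 = 168.0 kN; rupture φR_n = 0.75×0.6×400×8×140 = 201.6 kN; take 168.0 kN (yield).
Tension yield (gross): A_g = 40×8 = 320 mm². φR_n = 0.90 × 250 × 320 = 72.0 kN.
Governing: min(171.0, 168.0, 72.0) = 72.0 kN → gross-section yield.

72.0 kN (gross-section yield governs)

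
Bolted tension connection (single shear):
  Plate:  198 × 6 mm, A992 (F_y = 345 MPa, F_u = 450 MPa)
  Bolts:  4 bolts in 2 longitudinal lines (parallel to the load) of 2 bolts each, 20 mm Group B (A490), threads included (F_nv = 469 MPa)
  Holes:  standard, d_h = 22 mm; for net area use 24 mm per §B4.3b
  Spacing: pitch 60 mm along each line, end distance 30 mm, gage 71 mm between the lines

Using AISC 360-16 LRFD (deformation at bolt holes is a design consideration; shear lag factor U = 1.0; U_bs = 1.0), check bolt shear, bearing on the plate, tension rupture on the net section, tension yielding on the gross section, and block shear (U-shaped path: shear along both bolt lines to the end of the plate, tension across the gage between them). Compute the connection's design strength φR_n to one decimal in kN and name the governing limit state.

Bolt shear: A_b = π(20)²/4 = 314.16 mm². φR_n = 0.75 × 469 × 314.16 × 4 × 1 = 442.0 kN.
Bearing (6 mm plate, F_u = 450 MPa): end bolts L_c = 30 − 22/2 = 19, R_n = min(1.2×19×6×450, 2.4×20×6×450) = 61.56 kN/bolt; interior L_c = 60 − 22 = 38, R_n = 123.12 kN/bolt. φR_n = 0.75 × (2×61.56 + 2×123.12) = 277.0 kN.
Tension rupture (net): A_n = (198 − 2×24)×6 = 900 mm² (U = 1.0, A_e = A_n). φR_n = 0.75 × 450 × 900 = 303.8 kN.
Tension yield (gross): A_g = 198×6 = 1188 mm². φR_n = 0.90 × 345 × 1188 = 368.9 kN.
Block shear: shear path 2×[30+1×60] = 2×90 mm, A_gv = 1080, A_nv = 2×(90 − 1.5×24)×6 = 648 mm²; tension across gage: (71 − 1×24)×6 = 282 mm². R_n = min(0.6×450×648, 0.6×345×1080) + 1.0×450×282 = min(174.96, 223.56) + 126.9 = 301.86 kN. φR_n = 0.75 × 301.86 = 226.4 kN.
Governing: min(442.0, 277.0, 303.8, 368.9, 226.4) = 226.4 kN → block shear.

226.4 kN (block shear governs)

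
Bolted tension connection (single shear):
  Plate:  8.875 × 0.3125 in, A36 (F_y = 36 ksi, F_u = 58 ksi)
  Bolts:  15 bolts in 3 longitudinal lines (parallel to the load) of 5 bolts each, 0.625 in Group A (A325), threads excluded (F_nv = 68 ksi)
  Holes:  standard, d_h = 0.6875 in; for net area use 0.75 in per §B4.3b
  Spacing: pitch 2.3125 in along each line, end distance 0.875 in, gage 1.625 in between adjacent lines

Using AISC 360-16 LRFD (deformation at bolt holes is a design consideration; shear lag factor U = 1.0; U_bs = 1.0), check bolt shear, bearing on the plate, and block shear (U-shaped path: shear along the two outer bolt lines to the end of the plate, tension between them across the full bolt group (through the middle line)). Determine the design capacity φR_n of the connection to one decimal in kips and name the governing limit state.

Bolt shear: A_b = π(0.625)²/4 = 0.3068 in². φR_n = 0.75 × 68 × 0.3068 × 15 × 1 = 234.7 kips.
Bearing (0.3125 in plate, F_u = 58 ksi): end bolts L_c = 0.875 − 0.6875/2 = 0.53125, R_n = min(1.2×0.53125×0.3125×58, 2.4×0.625×0.3125×58) = 11.555 kips/bolt; interior L_c = 2.3125 − 0.6875 = 1.625, R_n = 27.188 kips/bolt. φR_n = 0.75 × (3×11.555 + 12×27.188) = 270.7 kips.
Block shear: shear path 2×[0.875+4×2.3125] = 2×10.125 in, A_gv = 6.3281, A_nv = 2×(10.125 − 4.5×0.75)×0.3125 = 4.2188 in²; tension across gage: (3.25 − 2×0.75)×0.3125 = 0.54688 in². R_n = min(0.6×58×4.2188, 0.6×36×6.3281) + 1.0×58×0.54688 = min(146.81, 136.69) + 31.719 = 168.41 kips. φR_n = 0.75 × 168.41 = 126.3 kips.
Governing: min(234.7, 270.7, 126.3) = 126.3 kips → block shear.

126.3 kips (block shear governs)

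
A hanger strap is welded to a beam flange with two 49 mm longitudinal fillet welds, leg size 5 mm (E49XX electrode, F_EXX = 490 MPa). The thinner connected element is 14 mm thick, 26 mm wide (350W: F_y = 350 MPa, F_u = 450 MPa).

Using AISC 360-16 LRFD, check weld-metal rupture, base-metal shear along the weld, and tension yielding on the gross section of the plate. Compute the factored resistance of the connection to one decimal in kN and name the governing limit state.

76.4 kN (weld metal governs)

Weld metal: throat = 0.707×5 = 3.535 mm, L = 2×49 = 98 mm. φR_n = 0.75 × 0.6 × 490 × 3.535 × 98 = 76.4 kN.
Base metal shear (14 mm plate): yield φR_n = 1.0×0.6×350×14×98 = 288.1 kN; rupture φR_n = 0.75×0.6×450×14×98 = 277.8 kN; take 277.8 kN (rupture).
Tension yield (gross): A_g = 26×14 = 364 mm². φR_n = 0.90 × 350 × 364 = 114.7 kN.
Governing: min(76.4, 277.8, 114.7) = 76.4 kN → weld metal.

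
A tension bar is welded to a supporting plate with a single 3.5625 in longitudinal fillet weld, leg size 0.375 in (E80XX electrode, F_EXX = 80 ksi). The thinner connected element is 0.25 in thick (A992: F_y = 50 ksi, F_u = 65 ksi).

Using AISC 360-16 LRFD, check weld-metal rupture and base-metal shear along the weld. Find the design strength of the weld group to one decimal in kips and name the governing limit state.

Weld metal: throat = 0.707×0.375 = 0.26513 in, L = 3.5625 in. φR_n = 0.75 × 0.6 × 80 × 0.26513 × 3.5625 = 34.0 kips.
Base metal shear (0.25 in plate): yield φR_n = 1.0×0.6×50×0.25×3.5625 = 26.7 kips; rupture φR_n = 0.75×0.6×65×0.25×3.5625 = 26.1 kips; take 26.1 kips (rupture).
Governing: min(34.0, 26.1) = 26.1 kips → base-metal shear.

26.1 kips (base-metal shear governs)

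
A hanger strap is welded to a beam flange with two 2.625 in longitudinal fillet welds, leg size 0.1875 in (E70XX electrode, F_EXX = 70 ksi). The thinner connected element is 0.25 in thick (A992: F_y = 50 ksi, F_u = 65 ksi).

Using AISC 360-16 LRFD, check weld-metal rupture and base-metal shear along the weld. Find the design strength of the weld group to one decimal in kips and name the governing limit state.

Weld metal: throat = 0.707×0.1875 = 0.13256 in, L = 2×2.625 = 5.25 in. φR_n = 0.75 × 0.6 × 70 × 0.13256 × 5.25 = 21.9 kips.
Base metal shear (0.25 in plate): yield φR_n = 1.0×0.6×50×0.25×5.25 = 39.4 kips; rupture φR_n = 0.75×0.6×65×0.25×5.25 = 38.4 kips; take 38.4 kips (rupture).
Governing: min(21.9, 38.4) = 21.9 kips → weld metal.

21.9 kips (weld metal governs)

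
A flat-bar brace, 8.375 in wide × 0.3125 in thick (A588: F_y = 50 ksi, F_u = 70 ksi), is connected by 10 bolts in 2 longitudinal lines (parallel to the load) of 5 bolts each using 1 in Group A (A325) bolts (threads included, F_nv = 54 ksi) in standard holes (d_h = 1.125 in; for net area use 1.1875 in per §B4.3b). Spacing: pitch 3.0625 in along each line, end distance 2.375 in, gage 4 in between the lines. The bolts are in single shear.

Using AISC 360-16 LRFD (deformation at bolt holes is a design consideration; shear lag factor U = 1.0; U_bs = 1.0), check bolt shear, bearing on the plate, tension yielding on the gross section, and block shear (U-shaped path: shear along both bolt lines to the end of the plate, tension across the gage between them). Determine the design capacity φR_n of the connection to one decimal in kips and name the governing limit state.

117.8 kips (gross-section yield governs)

Bolt shear: A_b = π(1)²/4 = 0.7854 in². φR_n = 0.75 × 54 × 0.7854 × 10 × 1 = 318.1 kips.
Bearing (0.3125 in plate, F_u = 70 ksi): end bolts L_c = 2.375 − 1.125/2 = 1.8125, R_n = min(1.2×1.8125×0.3125×70, 2.4×1×0.3125×70) = 47.578 kips/bolt; interior L_c = 3.0625 − 1.125 = 1.9375, R_n = 50.859 kips/bolt. φR_n = 0.75 × (2×47.578 + 8×50.859) = 376.5 kips.
Tension yield (gross): A_g = 8.375×0.3125 = 2.6172 in². φR_n = 0.90 × 50 × 2.6172 = 117.8 kips.
Block shear: shear path 2×[2.375+4×3.0625] = 2×14.625 in, A_gv = 9.1406, A_nv = 2×(14.625 − 4.5×1.1875)×0.3125 = 5.8008 in²; tension across gage: (4 − 1×1.1875)×0.3125 = 0.87891 in². R_n = min(0.6×70×5.8008, 0.6×50×9.1406) + 1.0×70×0.87891 = min(243.63, 274.22) + 61.524 = 305.15 kips. φR_n = 0.75 × 305.15 = 228.9 kips.
Governing: min(318.1, 376.5, 117.8, 228.9) = 117.8 kips → gross-section yield.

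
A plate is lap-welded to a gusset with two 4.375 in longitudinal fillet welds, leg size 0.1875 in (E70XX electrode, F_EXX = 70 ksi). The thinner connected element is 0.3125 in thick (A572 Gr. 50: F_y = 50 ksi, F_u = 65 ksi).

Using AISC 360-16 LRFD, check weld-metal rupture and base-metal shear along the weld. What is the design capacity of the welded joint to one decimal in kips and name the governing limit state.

36.5 kips (weld metal governs)

Weld metal: throat = 0.707×0.1875 = 0.13256 in, L = 2×4.375 = 8.75 in. φR_n = 0.75 × 0.6 × 70 × 0.13256 × 8.75 = 36.5 kips.
Base metal shear (0.3125 in plate): yield φR_n = 1.0×0.6×50×0.3125×8.75 = 82.0 kips; rupture φR_n = 0.75×0.6×65×0.3125×8.75 = 80.0 kips; take 80.0 kips (rupture).
Governing: min(36.5, 80.0) = 36.5 kips → weld metal.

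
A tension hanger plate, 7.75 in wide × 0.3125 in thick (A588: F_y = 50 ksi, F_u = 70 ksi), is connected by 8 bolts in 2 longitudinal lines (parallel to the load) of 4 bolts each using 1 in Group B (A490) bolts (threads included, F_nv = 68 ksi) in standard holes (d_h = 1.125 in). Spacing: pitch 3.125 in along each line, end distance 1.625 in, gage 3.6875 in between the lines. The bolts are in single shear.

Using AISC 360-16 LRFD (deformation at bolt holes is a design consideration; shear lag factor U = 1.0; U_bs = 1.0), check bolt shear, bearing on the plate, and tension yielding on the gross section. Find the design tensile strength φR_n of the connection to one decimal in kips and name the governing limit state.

Bolt shear: A_b = π(1)²/4 = 0.7854 in². φR_n = 0.75 × 68 × 0.7854 × 8 × 1 = 320.4 kips.
Bearing (0.3125 in plate, F_u = 70 ksi): end bolts L_c = 1.625 − 1.125/2 = 1.0625, R_n = min(1.2×1.0625×0.3125×70, 2.4×1×0.3125×70) = 27.891 kips/bolt; interior L_c = 3.125 − 1.125 = 2, R_n = 52.5 kips/bolt. φR_n = 0.75 × (2×27.891 + 6×52.5) = 278.1 kips.
Tension yield (gross): A_g = 7.75×0.3125 = 2.4219 in². φR_n = 0.90 × 50 × 2.4219 = 109.0 kips.
Governing: min(320.4, 278.1, 109.0) = 109.0 kips → gross-section yield.

109.0 kips (gross-section yield governs)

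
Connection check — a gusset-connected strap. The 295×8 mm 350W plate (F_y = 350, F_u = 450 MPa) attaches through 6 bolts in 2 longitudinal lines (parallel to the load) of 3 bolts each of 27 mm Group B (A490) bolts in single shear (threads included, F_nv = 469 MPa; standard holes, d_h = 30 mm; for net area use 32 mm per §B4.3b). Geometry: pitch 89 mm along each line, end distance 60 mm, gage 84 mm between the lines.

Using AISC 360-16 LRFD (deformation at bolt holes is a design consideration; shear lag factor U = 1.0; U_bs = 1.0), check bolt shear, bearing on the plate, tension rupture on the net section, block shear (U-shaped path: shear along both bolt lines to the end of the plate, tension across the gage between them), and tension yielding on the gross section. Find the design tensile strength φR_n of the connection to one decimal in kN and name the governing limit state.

Bolt shear: A_b = π(27)²/4 = 572.56 mm². φR_n = 0.75 × 469 × 572.56 × 6 × 1 = 1208.4 kN.
Bearing (8 mm plate, F_u = 450 MPa): end bolts L_c = 60 − 30/2 = 45, R_n = min(1.2×45×8×450, 2.4×27×8×450) = 194.4 kN/bolt; interior L_c = 89 − 30 = 59, R_n = 233.28 kN/bolt. φR_n = 0.75 × (2×194.4 + 4×233.28) = 991.4 kN.
Tension rupture (net): A_n = (295 − 2×32)×8 = 1848 mm² (U = 1.0, A_e = A_n). φR_n = 0.75 × 450 × 1848 = 623.7 kN.
Block shear: shear path 2×[60+2×89] = 2×238 mm, A_gv = 3808, A_nv = 2×(238 − 2.5×32)×8 = 2528 mm²; tension across gage: (84 − 1×32)×8 = 416 mm². R_n = min(0.6×450×2528, 0.6×350×3808) + 1.0×450×416 = min(682.56, 799.68) + 187.2 = 869.76 kN. φR_n = 0.75 × 869.76 = 652.3 kN.
Tension yield (gross): A_g = 295×8 = 2360 mm². φR_n = 0.90 × 350 × 2360 = 743.4 kN.
Governing: min(1208.4, 991.4, 623.7, 652.3, 743.4) = 623.7 kN → net-section rupture.

623.7 kN (net-section rupture governs)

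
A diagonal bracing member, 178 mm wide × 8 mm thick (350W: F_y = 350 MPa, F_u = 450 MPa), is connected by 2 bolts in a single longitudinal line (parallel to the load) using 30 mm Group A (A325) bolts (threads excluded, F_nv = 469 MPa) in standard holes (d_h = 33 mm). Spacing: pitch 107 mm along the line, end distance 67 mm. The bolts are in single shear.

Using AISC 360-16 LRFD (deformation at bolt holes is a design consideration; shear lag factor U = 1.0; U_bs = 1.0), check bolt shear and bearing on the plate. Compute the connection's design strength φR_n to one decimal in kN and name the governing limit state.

Bolt shear: A_b = π(30)²/4 = 706.86 mm². φR_n = 0.75 × 469 × 706.86 × 2 × 1 = 497.3 kN.
Bearing (8 mm plate, F_u = 450 MPa): end bolts L_c = 67 − 33/2 = 50.5, R_n = min(1.2×50.5×8×450, 2.4×30×8×450) = 218.16 kN/bolt; interior L_c = 107 − 33 = 74, R_n = 259.2 kN/bolt. φR_n = 0.75 × (1×218.16 + 1×259.2) = 358.0 kN.
Governing: min(497.3, 358.0) = 358.0 kN → bearing.

358.0 kN (bearing governs)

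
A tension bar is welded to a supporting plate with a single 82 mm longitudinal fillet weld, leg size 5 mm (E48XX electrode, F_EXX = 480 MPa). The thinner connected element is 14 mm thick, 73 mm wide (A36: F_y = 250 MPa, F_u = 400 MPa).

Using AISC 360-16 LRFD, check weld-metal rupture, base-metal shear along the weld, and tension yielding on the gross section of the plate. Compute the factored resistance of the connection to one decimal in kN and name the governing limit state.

62.6 kN (weld metal governs)

Weld metal: throat = 0.707×5 = 3.535 mm, L = 82 mm. φR_n = 0.75 × 0.6 × 480 × 3.535 × 82 = 62.6 kN.
Base metal shear (14 mm plate): yield φR_n = 1.0×0.6×250×14×82 = 172.2 kN; rupture φR_n = 0.75×0.6×400×14×82 = 206.6 kN; take 172.2 kN (yield).
Tension yield (gross): A_g = 73×14 = 1022 mm². φR_n = 0.90 × 250 × 1022 = 230.0 kN.
Governing: min(62.6, 172.2, 230.0) = 62.6 kN → weld metal.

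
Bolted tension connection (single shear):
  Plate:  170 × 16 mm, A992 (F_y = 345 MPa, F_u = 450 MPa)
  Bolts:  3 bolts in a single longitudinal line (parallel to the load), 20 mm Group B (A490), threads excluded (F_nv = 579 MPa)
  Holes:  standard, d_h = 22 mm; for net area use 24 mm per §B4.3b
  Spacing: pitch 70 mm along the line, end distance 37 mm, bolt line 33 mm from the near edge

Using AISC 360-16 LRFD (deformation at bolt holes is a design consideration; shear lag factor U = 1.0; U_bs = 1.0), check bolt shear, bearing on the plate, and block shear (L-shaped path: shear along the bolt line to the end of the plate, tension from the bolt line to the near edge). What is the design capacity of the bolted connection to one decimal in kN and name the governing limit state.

Bolt shear: A_b = π(20)²/4 = 314.16 mm². φR_n = 0.75 × 579 × 314.16 × 3 × 1 = 409.3 kN.
Bearing (16 mm plate, F_u = 450 MPa): end bolts L_c = 37 − 22/2 = 26, R_n = min(1.2×26×16×450, 2.4×20×16×450) = 224.64 kN/bolt; interior L_c = 70 − 22 = 48, R_n = 345.6 kN/bolt. φR_n = 0.75 × (1×224.64 + 2×345.6) = 686.9 kN.
Block shear: shear path 1×[37+2×70] = 1×177 mm, A_gv = 2832, A_nv = 1×(177 − 2.5×24)×16 = 1872 mm²; tension to near edge: (33 − 0.5×24)×16 = 336 mm². R_n = min(0.6×450×1872, 0.6×345×2832) + 1.0×450×336 = min(505.44, 586.22) + 151.2 = 656.64 kN. φR_n = 0.75 × 656.64 = 492.5 kN.
Governing: min(409.3, 686.9, 492.5) = 409.3 kN → bolt shear.

409.3 kN (bolt shear governs)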